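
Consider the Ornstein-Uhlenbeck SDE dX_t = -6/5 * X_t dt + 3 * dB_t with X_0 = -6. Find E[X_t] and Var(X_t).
E[X_t] = -6*exp(-6*t/5); Var(X_t) = 15/4 - 15*exp(-12*t/5)/4

The OU SDE dX = -theta X dt + sigma dB admits the integrating factor exp(theta t): d(exp(theta t) X_t) = sigma exp(theta t) dB_t. Integrating from 0 to t:
  X_t = x_0 * exp(-theta t) + sigma * int_0^t exp(-theta (t-s)) dB_s.
The Itô integral has mean 0 and (by the Itô isometry) variance sigma^2 * int_0^t exp(-2 theta (t - s)) ds = sigma^2 * (1 - exp(-2 theta t)) / (2 theta).
With theta = 6/5, sigma = 3, x_0 = -6:
  E[X_t] = -6 * exp(-6/5 t) = -6*exp(-6*t/5)
  Var(X_t) = (3)^2 * (1 - exp(-2*6/5 t)) / (2 * 6/5) = 15/4 - 15*exp(-12*t/5)/4.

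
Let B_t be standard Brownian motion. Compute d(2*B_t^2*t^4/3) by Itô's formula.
d(2*B_t^2*t^4/3) = (2*t^3*(4*B_t^2 + t)/3) dt + (4*B_t*t^4/3) dB_t

Itô's formula for f(t, x): d f(t, B_t) = (f_t + (1/2) f_xx) dt + f_x dB_t. Compute partials of f(t, x) = 2*t^4*x^2/3:
  f_t(t,x)  = 8*t^3*x^2/3
  f_x(t,x)  = 4*t^4*x/3
  f_xx(t,x) = 4*t^4/3
Assemble drift = f_t + (1/2) f_xx = 2*t^3*(t + 4*x^2)/3 and diffusion = f_x = 4*t^4*x/3. Substituting x = B_t:
  d(2*B_t^2*t^4/3) = (2*t^3*(4*B_t^2 + t)/3) dt + (4*B_t*t^4/3) dB_t.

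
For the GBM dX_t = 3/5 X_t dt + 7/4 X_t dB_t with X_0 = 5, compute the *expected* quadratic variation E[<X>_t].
E[<X>_t] = 6125*exp(341*t/80)/341 - 6125/341

<X>_t = int_0^t ((7/4) * X_s)^2 ds. Taking expectation inside the integral: E[<X>_t] = (7/4)^2 * int_0^t E[X_s^2] ds. For GBM, E[X_s^2] = x_0^2 * exp((2 mu + sigma^2) s). Integrating:
  E[<X>_t] = (7/4)^2 * 5^2 * (exp((2*(3/5) + (7/4)^2) t) - 1) / (2*(3/5) + (7/4)^2)
           = (7/4)^2 * 5^2 * (exp((341/80) t) - 1) / (341/80) = 6125*exp(341*t/80)/341 - 6125/341.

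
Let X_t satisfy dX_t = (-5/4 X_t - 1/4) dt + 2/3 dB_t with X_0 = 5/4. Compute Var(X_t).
Var(X_t) = 8/45 - 8*exp(-5*t/2)/45

The variance V(t) = Var(X_t) satisfies V'(t) = 2 a V(t) + c^2 with V(0) = 0 (drift coefficient is linear in X, diffusion is constant). With a = -5/4, c = 2/3, the solution is
  V(t) = (c^2 / (2 a)) * (exp(2 a t) - 1)
       = ((2/3)^2 / (2*(-5/4))) * (exp((-5/2) t) - 1)
       = 8/45 - 8*exp(-5*t/2)/45.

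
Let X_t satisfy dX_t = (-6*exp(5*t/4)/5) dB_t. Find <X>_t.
<X>_t = 72*exp(5*t/2)/125 - 72/125

For an Itô process dX_t = a(t) dt + b(t) dB_t, the quadratic variation is <X>_t = int_0^t b(s)^2 ds (the drift term does not contribute). Here b(s) = -6*exp(5*s/4)/5, so
  b(s)^2 = 36*exp(5*s/2)/25.
Integrating from 0 to t:
  <X>_t = int_0^t (36*exp(5*s/2)/25) ds = 72*exp(5*t/2)/125 - 72/125.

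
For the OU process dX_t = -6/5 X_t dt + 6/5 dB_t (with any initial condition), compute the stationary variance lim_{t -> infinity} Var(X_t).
lim Var(X_t) = 3/5

The OU SDE dX = -theta X dt + sigma dB admits the integrating factor exp(theta t): d(exp(theta t) X_t) = sigma exp(theta t) dB_t. Integrating from 0 to t gives X_t = x_0 * exp(-theta t) + sigma * int_0^t exp(-theta (t-s)) dB_s for any initial x_0. The Itô integral has variance (by the Itô isometry) sigma^2 * int_0^t exp(-2 theta (t - s)) ds = sigma^2 * (1 - exp(-2 theta t)) / (2 theta), independent of x_0.
With theta = 6/5, sigma = 6/5:
  Var(X_t) = (6/5)^2 * (1 - exp(-2*6/5 t)) / (2 * 6/5) = 3/5 - 3*exp(-12*t/5)/5.
As t -> infinity, exp(-2*6/5 t) -> 0, so the stationary variance is sigma^2 / (2 theta) = 3/5.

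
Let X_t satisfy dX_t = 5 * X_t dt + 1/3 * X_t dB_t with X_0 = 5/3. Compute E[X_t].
E[X_t] = 5*exp(5*t)/3

For GBM dX = mu X dt + sigma X dB with X_0 = x_0, apply Itô to Y = log X: dY = (mu - sigma^2/2) dt + sigma dB, so Y_t = log(x_0) + (mu - sigma^2/2) t + sigma B_t and hence X_t = x_0 * exp((mu - sigma^2/2) t + sigma B_t).
With mu = 5, sigma = 1/3, x_0 = 5/3, this gives:
  X_t = 5/3 * exp((89/18) * t + (1/3) * B_t).
Since sigma*B_t ~ Normal(0, sigma^2 t), E[exp(sigma*B_t)] = exp(sigma^2 t / 2); so E[X_t] = x_0 * exp((mu - sigma^2/2) t) * exp(sigma^2 t / 2) = x_0 * exp(mu t) = 5*exp(5*t)/3.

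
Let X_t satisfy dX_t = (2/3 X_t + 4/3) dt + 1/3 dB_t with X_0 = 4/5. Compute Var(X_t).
Var(X_t) = exp(4*t/3)/12 - 1/12

The variance V(t) = Var(X_t) satisfies V'(t) = 2 a V(t) + c^2 with V(0) = 0 (drift coefficient is linear in X, diffusion is constant). With a = 2/3, c = 1/3, the solution is
  V(t) = (c^2 / (2 a)) * (exp(2 a t) - 1)
       = ((1/3)^2 / (2*(2/3))) * (exp((4/3) t) - 1)
       = exp(4*t/3)/12 - 1/12.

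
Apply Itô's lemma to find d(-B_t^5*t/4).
d(-B_t^5*t/4) = (B_t^3*(-B_t^2 - 10*t)/4) dt + (-5*B_t^4*t/4) dB_t

Itô's formula for f(t, x): d f(t, B_t) = (f_t + (1/2) f_xx) dt + f_x dB_t. Compute partials of f(t, x) = -t*x^5/4:
  f_t(t,x)  = -x^5/4
  f_x(t,x)  = -5*t*x^4/4
  f_xx(t,x) = -5*t*x^3
Assemble drift = f_t + (1/2) f_xx = x^3*(-10*t - x^2)/4 and diffusion = f_x = -5*t*x^4/4. Substituting x = B_t:
  d(-B_t^5*t/4) = (B_t^3*(-B_t^2 - 10*t)/4) dt + (-5*B_t^4*t/4) dB_t.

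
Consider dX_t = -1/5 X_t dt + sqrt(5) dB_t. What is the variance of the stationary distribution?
lim Var(X_t) = 25/2

The OU SDE dX = -theta X dt + sigma dB admits the integrating factor exp(theta t): d(exp(theta t) X_t) = sigma exp(theta t) dB_t. Integrating from 0 to t gives X_t = x_0 * exp(-theta t) + sigma * int_0^t exp(-theta (t-s)) dB_s for any initial x_0. The Itô integral has variance (by the Itô isometry) sigma^2 * int_0^t exp(-2 theta (t - s)) ds = sigma^2 * (1 - exp(-2 theta t)) / (2 theta), independent of x_0.
With theta = 1/5, sigma = sqrt(5):
  Var(X_t) = (sqrt(5))^2 * (1 - exp(-2*1/5 t)) / (2 * 1/5) = 25/2 - 25*exp(-2*t/5)/2.
As t -> infinity, exp(-2*1/5 t) -> 0, so the stationary variance is sigma^2 / (2 theta) = 25/2.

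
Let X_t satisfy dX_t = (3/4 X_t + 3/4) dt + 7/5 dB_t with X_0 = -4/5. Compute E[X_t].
E[X_t] = exp(3*t/4)/5 - 1

Taking expectations and using E[dB_t] = 0, the mean m(t) = E[X_t] satisfies the ODE m'(t) = a m(t) + b with m(0) = x_0. With a = 3/4, b = 3/4, x_0 = -4/5, the solution is
  m(t) = x_0 * exp(a t) + (b/a) * (exp(a t) - 1)
       = (-4/5) * exp((3/4) t) + ((3/4)/(3/4)) * (exp((3/4) t) - 1)
       = exp(3*t/4)/5 - 1.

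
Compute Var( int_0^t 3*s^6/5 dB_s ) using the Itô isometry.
Var = 9*t^13/325

The Itô integral of a deterministic integrand f(s) has mean 0 because each increment f(s) * (B_{s+ds} - B_s) has mean 0. By the Itô isometry:
  Var( int_0^t f(s) dB_s ) = E[ (int_0^t f(s) dB_s)^2 ] = int_0^t f(s)^2 ds.
Here f(s) = 3*s^6/5, so f(s)^2 = 9*s^12/25. Integrate:
  int_0^t (9*s^12/25) ds = 9*t^13/325.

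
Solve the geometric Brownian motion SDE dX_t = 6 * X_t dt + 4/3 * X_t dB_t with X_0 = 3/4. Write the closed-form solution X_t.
X_t = 3/4 * exp((46/9) * t + (4/3) * B_t)

For GBM dX = mu X dt + sigma X dB with X_0 = x_0, apply Itô to Y = log X: dY = (mu - sigma^2/2) dt + sigma dB, so Y_t = log(x_0) + (mu - sigma^2/2) t + sigma B_t and hence X_t = x_0 * exp((mu - sigma^2/2) t + sigma B_t).
With mu = 6, sigma = 4/3, x_0 = 3/4, this gives:
  X_t = 3/4 * exp((46/9) * t + (4/3) * B_t).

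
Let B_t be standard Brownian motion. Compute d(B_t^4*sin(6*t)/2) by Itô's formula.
d(B_t^4*sin(6*t)/2) = (3*B_t^2*(B_t^2*cos(6*t) + sin(6*t))) dt + (2*B_t^3*sin(6*t)) dB_t

Itô's formula for f(t, x): d f(t, B_t) = (f_t + (1/2) f_xx) dt + f_x dB_t. Compute partials of f(t, x) = x^4*sin(6*t)/2:
  f_t(t,x)  = 3*x^4*cos(6*t)
  f_x(t,x)  = 2*x^3*sin(6*t)
  f_xx(t,x) = 6*x^2*sin(6*t)
Assemble drift = f_t + (1/2) f_xx = 3*x^2*(x^2*cos(6*t) + sin(6*t)) and diffusion = f_x = 2*x^3*sin(6*t). Substituting x = B_t:
  d(B_t^4*sin(6*t)/2) = (3*B_t^2*(B_t^2*cos(6*t) + sin(6*t))) dt + (2*B_t^3*sin(6*t)) dB_t.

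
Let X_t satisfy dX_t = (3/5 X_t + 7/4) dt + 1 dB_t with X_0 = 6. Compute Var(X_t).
Var(X_t) = 5*exp(6*t/5)/6 - 5/6

The variance V(t) = Var(X_t) satisfies V'(t) = 2 a V(t) + c^2 with V(0) = 0 (drift coefficient is linear in X, diffusion is constant). With a = 3/5, c = 1, the solution is
  V(t) = (c^2 / (2 a)) * (exp(2 a t) - 1)
       = (1^2 / (2*(3/5))) * (exp((6/5) t) - 1)
       = 5*exp(6*t/5)/6 - 5/6.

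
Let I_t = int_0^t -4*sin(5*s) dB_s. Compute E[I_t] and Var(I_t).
E[I_t] = 0; Var(I_t) = 8*t - 4*sin(10*t)/5

The Itô integral of a deterministic integrand f(s) has mean 0 because each increment f(s) * (B_{s+ds} - B_s) has mean 0. By the Itô isometry:
  Var( int_0^t f(s) dB_s ) = E[ (int_0^t f(s) dB_s)^2 ] = int_0^t f(s)^2 ds.
Here f(s) = -4*sin(5*s), so f(s)^2 = 16*sin(5*s)^2. Integrate:
  int_0^t (16*sin(5*s)^2) ds = 8*t - 4*sin(10*t)/5.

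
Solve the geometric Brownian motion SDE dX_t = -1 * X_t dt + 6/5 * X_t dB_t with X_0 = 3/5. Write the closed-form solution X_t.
X_t = 3/5 * exp((-43/25) * t + (6/5) * B_t)

For GBM dX = mu X dt + sigma X dB with X_0 = x_0, apply Itô to Y = log X: dY = (mu - sigma^2/2) dt + sigma dB, so Y_t = log(x_0) + (mu - sigma^2/2) t + sigma B_t and hence X_t = x_0 * exp((mu - sigma^2/2) t + sigma B_t).
With mu = -1, sigma = 6/5, x_0 = 3/5, this gives:
  X_t = 3/5 * exp((-43/25) * t + (6/5) * B_t).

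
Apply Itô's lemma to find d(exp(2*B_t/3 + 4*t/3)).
d(exp(2*B_t/3 + 4*t/3)) = (14*exp(2*B_t/3 + 4*t/3)/9) dt + (2*exp(2*B_t/3 + 4*t/3)/3) dB_t

Itô's formula for f(t, x): d f(t, B_t) = (f_t + (1/2) f_xx) dt + f_x dB_t. Compute partials of f(t, x) = exp(4*t/3 + 2*x/3):
  f_t(t,x)  = 4*exp(4*t/3 + 2*x/3)/3
  f_x(t,x)  = 2*exp(4*t/3 + 2*x/3)/3
  f_xx(t,x) = 4*exp(4*t/3 + 2*x/3)/9
Assemble drift = f_t + (1/2) f_xx = 14*exp(4*t/3 + 2*x/3)/9 and diffusion = f_x = 2*exp(4*t/3 + 2*x/3)/3. Substituting x = B_t:
  d(exp(2*B_t/3 + 4*t/3)) = (14*exp(2*B_t/3 + 4*t/3)/9) dt + (2*exp(2*B_t/3 + 4*t/3)/3) dB_t.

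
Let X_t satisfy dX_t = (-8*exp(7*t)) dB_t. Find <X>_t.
<X>_t = 32*exp(14*t)/7 - 32/7

For an Itô process dX_t = a(t) dt + b(t) dB_t, the quadratic variation is <X>_t = int_0^t b(s)^2 ds (the drift term does not contribute). Here b(s) = -8*exp(7*s), so
  b(s)^2 = 64*exp(14*s).
Integrating from 0 to t:
  <X>_t = int_0^t (64*exp(14*s)) ds = 32*exp(14*t)/7 - 32/7.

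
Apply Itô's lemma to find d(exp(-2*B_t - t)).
d(exp(-2*B_t - t)) = (exp(-2*B_t - t)) dt + (-2*exp(-2*B_t - t)) dB_t

Itô's formula for f(t, x): d f(t, B_t) = (f_t + (1/2) f_xx) dt + f_x dB_t. Compute partials of f(t, x) = exp(-t - 2*x):
  f_t(t,x)  = -exp(-t - 2*x)
  f_x(t,x)  = -2*exp(-t - 2*x)
  f_xx(t,x) = 4*exp(-t - 2*x)
Assemble drift = f_t + (1/2) f_xx = exp(-t - 2*x) and diffusion = f_x = -2*exp(-t - 2*x). Substituting x = B_t:
  d(exp(-2*B_t - t)) = (exp(-2*B_t - t)) dt + (-2*exp(-2*B_t - t)) dB_t.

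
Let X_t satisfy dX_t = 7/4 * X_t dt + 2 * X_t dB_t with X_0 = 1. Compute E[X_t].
E[X_t] = exp(7*t/4)

For GBM dX = mu X dt + sigma X dB with X_0 = x_0, apply Itô to Y = log X: dY = (mu - sigma^2/2) dt + sigma dB, so Y_t = log(x_0) + (mu - sigma^2/2) t + sigma B_t and hence X_t = x_0 * exp((mu - sigma^2/2) t + sigma B_t).
With mu = 7/4, sigma = 2, x_0 = 1, this gives:
  X_t = 1 * exp((-1/4) * t + (2) * B_t).
Since sigma*B_t ~ Normal(0, sigma^2 t), E[exp(sigma*B_t)] = exp(sigma^2 t / 2); so E[X_t] = x_0 * exp((mu - sigma^2/2) t) * exp(sigma^2 t / 2) = x_0 * exp(mu t) = exp(7*t/4).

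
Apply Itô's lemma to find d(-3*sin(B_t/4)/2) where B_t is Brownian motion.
d(-3*sin(B_t/4)/2) = (3*sin(B_t/4)/64) dt + (-3*cos(B_t/4)/8) dB_t

Itô's formula for f(B_t) gives d f(B_t) = f'(B_t) dB_t + (1/2) f''(B_t) dt. Compute derivatives of f(x) = -3*sin(x/4)/2:
  f'(x)  = -3*cos(x/4)/8
  f''(x) = 3*sin(x/4)/32
Substitute x = B_t and multiply the f'' term by 1/2:
  drift     = (1/2) * (3*sin(x/4)/32) evaluated at B_t = 3*sin(B_t/4)/64
  diffusion = (-3*cos(x/4)/8) evaluated at B_t = -3*cos(B_t/4)/8
Therefore d(-3*sin(B_t/4)/2) = (3*sin(B_t/4)/64) dt + (-3*cos(B_t/4)/8) dB_t.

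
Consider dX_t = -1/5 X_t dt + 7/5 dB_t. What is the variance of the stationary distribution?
lim Var(X_t) = 49/10

The OU SDE dX = -theta X dt + sigma dB admits the integrating factor exp(theta t): d(exp(theta t) X_t) = sigma exp(theta t) dB_t. Integrating from 0 to t gives X_t = x_0 * exp(-theta t) + sigma * int_0^t exp(-theta (t-s)) dB_s for any initial x_0. The Itô integral has variance (by the Itô isometry) sigma^2 * int_0^t exp(-2 theta (t - s)) ds = sigma^2 * (1 - exp(-2 theta t)) / (2 theta), independent of x_0.
With theta = 1/5, sigma = 7/5:
  Var(X_t) = (7/5)^2 * (1 - exp(-2*1/5 t)) / (2 * 1/5) = 49/10 - 49*exp(-2*t/5)/10.
As t -> infinity, exp(-2*1/5 t) -> 0, so the stationary variance is sigma^2 / (2 theta) = 49/10.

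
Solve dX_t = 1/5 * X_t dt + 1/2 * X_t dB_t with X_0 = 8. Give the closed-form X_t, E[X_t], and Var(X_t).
X_t = 8 * exp((3/40) t + (1/2) B_t); E[X_t] = 8*exp(t/5); Var(X_t) = 64*(exp(t/4) - 1)*exp(2*t/5)

For GBM dX = mu X dt + sigma X dB with X_0 = x_0, apply Itô to Y = log X: dY = (mu - sigma^2/2) dt + sigma dB, so Y_t = log(x_0) + (mu - sigma^2/2) t + sigma B_t and hence X_t = x_0 * exp((mu - sigma^2/2) t + sigma B_t).
With mu = 1/5, sigma = 1/2, x_0 = 8, this gives:
  X_t = 8 * exp((3/40) * t + (1/2) * B_t).
Since sigma*B_t ~ Normal(0, sigma^2 t), E[exp(sigma*B_t)] = exp(sigma^2 t / 2); so E[X_t] = x_0 * exp((mu - sigma^2/2) t) * exp(sigma^2 t / 2) = x_0 * exp(mu t) = 8*exp(t/5).
Var(X_t) = E[X_t^2] - (E[X_t])^2 = x_0^2 * exp(2 mu t) * (exp(sigma^2 t) - 1) = 64*(exp(t/4) - 1)*exp(2*t/5).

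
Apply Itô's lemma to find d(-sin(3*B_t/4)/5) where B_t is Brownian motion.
d(-sin(3*B_t/4)/5) = (9*sin(3*B_t/4)/160) dt + (-3*cos(3*B_t/4)/20) dB_t

Itô's formula for f(B_t) gives d f(B_t) = f'(B_t) dB_t + (1/2) f''(B_t) dt. Compute derivatives of f(x) = -sin(3*x/4)/5:
  f'(x)  = -3*cos(3*x/4)/20
  f''(x) = 9*sin(3*x/4)/80
Substitute x = B_t and multiply the f'' term by 1/2:
  drift     = (1/2) * (9*sin(3*x/4)/80) evaluated at B_t = 9*sin(3*B_t/4)/160
  diffusion = (-3*cos(3*x/4)/20) evaluated at B_t = -3*cos(3*B_t/4)/20
Therefore d(-sin(3*B_t/4)/5) = (9*sin(3*B_t/4)/160) dt + (-3*cos(3*B_t/4)/20) dB_t.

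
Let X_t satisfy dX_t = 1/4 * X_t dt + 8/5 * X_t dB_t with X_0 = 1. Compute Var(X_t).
Var(X_t) = exp(153*t/50) - exp(t/2)

For GBM dX = mu X dt + sigma X dB with X_0 = x_0, apply Itô to Y = log X: dY = (mu - sigma^2/2) dt + sigma dB, so Y_t = log(x_0) + (mu - sigma^2/2) t + sigma B_t and hence X_t = x_0 * exp((mu - sigma^2/2) t + sigma B_t).
With mu = 1/4, sigma = 8/5, x_0 = 1, this gives:
  X_t = 1 * exp((-103/100) * t + (8/5) * B_t).
Since sigma*B_t ~ Normal(0, sigma^2 t), E[exp(sigma*B_t)] = exp(sigma^2 t / 2); so E[X_t] = x_0 * exp((mu - sigma^2/2) t) * exp(sigma^2 t / 2) = x_0 * exp(mu t) = exp(t/4).
Var(X_t) = E[X_t^2] - (E[X_t])^2 = x_0^2 * exp(2 mu t) * (exp(sigma^2 t) - 1) = exp(153*t/50) - exp(t/2).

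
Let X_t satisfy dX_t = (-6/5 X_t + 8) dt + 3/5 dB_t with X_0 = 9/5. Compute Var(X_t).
Var(X_t) = 3/20 - 3*exp(-12*t/5)/20

The variance V(t) = Var(X_t) satisfies V'(t) = 2 a V(t) + c^2 with V(0) = 0 (drift coefficient is linear in X, diffusion is constant). With a = -6/5, c = 3/5, the solution is
  V(t) = (c^2 / (2 a)) * (exp(2 a t) - 1)
       = ((3/5)^2 / (2*(-6/5))) * (exp((-12/5) t) - 1)
       = 3/20 - 3*exp(-12*t/5)/20.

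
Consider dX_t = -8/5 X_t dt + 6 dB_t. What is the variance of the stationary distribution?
lim Var(X_t) = 45/4

The OU SDE dX = -theta X dt + sigma dB admits the integrating factor exp(theta t): d(exp(theta t) X_t) = sigma exp(theta t) dB_t. Integrating from 0 to t gives X_t = x_0 * exp(-theta t) + sigma * int_0^t exp(-theta (t-s)) dB_s for any initial x_0. The Itô integral has variance (by the Itô isometry) sigma^2 * int_0^t exp(-2 theta (t - s)) ds = sigma^2 * (1 - exp(-2 theta t)) / (2 theta), independent of x_0.
With theta = 8/5, sigma = 6:
  Var(X_t) = (6)^2 * (1 - exp(-2*8/5 t)) / (2 * 8/5) = 45/4 - 45*exp(-16*t/5)/4.
As t -> infinity, exp(-2*8/5 t) -> 0, so the stationary variance is sigma^2 / (2 theta) = 45/4.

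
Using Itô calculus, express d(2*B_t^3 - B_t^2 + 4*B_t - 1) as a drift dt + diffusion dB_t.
d(2*B_t^3 - B_t^2 + 4*B_t - 1) = (6*B_t - 1) dt + (6*B_t^2 - 2*B_t + 4) dB_t

Itô's formula for f(B_t) gives d f(B_t) = f'(B_t) dB_t + (1/2) f''(B_t) dt. Compute derivatives of f(x) = 2*x^3 - x^2 + 4*x - 1:
  f'(x)  = 6*x^2 - 2*x + 4
  f''(x) = 12*x - 2
Substitute x = B_t and multiply the f'' term by 1/2:
  drift     = (1/2) * (12*x - 2) evaluated at B_t = 6*B_t - 1
  diffusion = (6*x^2 - 2*x + 4) evaluated at B_t = 6*B_t^2 - 2*B_t + 4
Therefore d(2*B_t^3 - B_t^2 + 4*B_t - 1) = (6*B_t - 1) dt + (6*B_t^2 - 2*B_t + 4) dB_t.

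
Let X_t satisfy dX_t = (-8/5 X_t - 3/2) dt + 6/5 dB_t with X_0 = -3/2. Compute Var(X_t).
Var(X_t) = 9/20 - 9*exp(-16*t/5)/20

The variance V(t) = Var(X_t) satisfies V'(t) = 2 a V(t) + c^2 with V(0) = 0 (drift coefficient is linear in X, diffusion is constant). With a = -8/5, c = 6/5, the solution is
  V(t) = (c^2 / (2 a)) * (exp(2 a t) - 1)
       = ((6/5)^2 / (2*(-8/5))) * (exp((-16/5) t) - 1)
       = 9/20 - 9*exp(-16*t/5)/20.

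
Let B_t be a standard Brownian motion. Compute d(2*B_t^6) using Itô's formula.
d(2*B_t^6) = (30*B_t^4) dt + (12*B_t^5) dB_t

Itô's formula for f(B_t) gives d f(B_t) = f'(B_t) dB_t + (1/2) f''(B_t) dt. Compute derivatives of f(x) = 2*x^6:
  f'(x)  = 12*x^5
  f''(x) = 60*x^4
Substitute x = B_t and multiply the f'' term by 1/2:
  drift     = (1/2) * (60*x^4) evaluated at B_t = 30*B_t^4
  diffusion = (12*x^5) evaluated at B_t = 12*B_t^5
Therefore d(2*B_t^6) = (30*B_t^4) dt + (12*B_t^5) dB_t.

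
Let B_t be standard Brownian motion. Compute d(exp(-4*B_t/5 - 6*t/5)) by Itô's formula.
d(exp(-4*B_t/5 - 6*t/5)) = (-22*exp(-4*B_t/5 - 6*t/5)/25) dt + (-4*exp(-4*B_t/5 - 6*t/5)/5) dB_t

Itô's formula for f(t, x): d f(t, B_t) = (f_t + (1/2) f_xx) dt + f_x dB_t. Compute partials of f(t, x) = exp(-6*t/5 - 4*x/5):
  f_t(t,x)  = -6*exp(-6*t/5 - 4*x/5)/5
  f_x(t,x)  = -4*exp(-6*t/5 - 4*x/5)/5
  f_xx(t,x) = 16*exp(-6*t/5 - 4*x/5)/25
Assemble drift = f_t + (1/2) f_xx = -22*exp(-6*t/5 - 4*x/5)/25 and diffusion = f_x = -4*exp(-6*t/5 - 4*x/5)/5. Substituting x = B_t:
  d(exp(-4*B_t/5 - 6*t/5)) = (-22*exp(-4*B_t/5 - 6*t/5)/25) dt + (-4*exp(-4*B_t/5 - 6*t/5)/5) dB_t.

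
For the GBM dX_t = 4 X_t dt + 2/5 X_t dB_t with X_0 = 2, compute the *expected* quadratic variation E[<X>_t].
E[<X>_t] = 4*exp(204*t/25)/51 - 4/51

<X>_t = int_0^t ((2/5) * X_s)^2 ds. Taking expectation inside the integral: E[<X>_t] = (2/5)^2 * int_0^t E[X_s^2] ds. For GBM, E[X_s^2] = x_0^2 * exp((2 mu + sigma^2) s). Integrating:
  E[<X>_t] = (2/5)^2 * 2^2 * (exp((2*4 + (2/5)^2) t) - 1) / (2*4 + (2/5)^2)
           = (2/5)^2 * 2^2 * (exp((204/25) t) - 1) / (204/25) = 4*exp(204*t/25)/51 - 4/51.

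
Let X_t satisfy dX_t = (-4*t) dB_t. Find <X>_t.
<X>_t = 16*t^3/3

For an Itô process dX_t = a(t) dt + b(t) dB_t, the quadratic variation is <X>_t = int_0^t b(s)^2 ds (the drift term does not contribute). Here b(s) = -4*s, so
  b(s)^2 = 16*s^2.
Integrating from 0 to t:
  <X>_t = int_0^t (16*s^2) ds = 16*t^3/3.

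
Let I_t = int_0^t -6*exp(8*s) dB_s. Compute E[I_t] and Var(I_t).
E[I_t] = 0; Var(I_t) = 9*exp(16*t)/4 - 9/4

The Itô integral of a deterministic integrand f(s) has mean 0 because each increment f(s) * (B_{s+ds} - B_s) has mean 0. By the Itô isometry:
  Var( int_0^t f(s) dB_s ) = E[ (int_0^t f(s) dB_s)^2 ] = int_0^t f(s)^2 ds.
Here f(s) = -6*exp(8*s), so f(s)^2 = 36*exp(16*s). Integrate:
  int_0^t (36*exp(16*s)) ds = 9*exp(16*t)/4 - 9/4.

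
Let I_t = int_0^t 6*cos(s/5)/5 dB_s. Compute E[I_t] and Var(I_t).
E[I_t] = 0; Var(I_t) = 18*t/25 + 9*sin(2*t/5)/5

The Itô integral of a deterministic integrand f(s) has mean 0 because each increment f(s) * (B_{s+ds} - B_s) has mean 0. By the Itô isometry:
  Var( int_0^t f(s) dB_s ) = E[ (int_0^t f(s) dB_s)^2 ] = int_0^t f(s)^2 ds.
Here f(s) = 6*cos(s/5)/5, so f(s)^2 = 36*cos(s/5)^2/25. Integrate:
  int_0^t (36*cos(s/5)^2/25) ds = 18*t/25 + 9*sin(2*t/5)/5.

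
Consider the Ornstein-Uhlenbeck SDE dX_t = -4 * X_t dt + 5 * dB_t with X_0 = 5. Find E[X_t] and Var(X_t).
E[X_t] = 5*exp(-4*t); Var(X_t) = 25/8 - 25*exp(-8*t)/8

The OU SDE dX = -theta X dt + sigma dB admits the integrating factor exp(theta t): d(exp(theta t) X_t) = sigma exp(theta t) dB_t. Integrating from 0 to t:
  X_t = x_0 * exp(-theta t) + sigma * int_0^t exp(-theta (t-s)) dB_s.
The Itô integral has mean 0 and (by the Itô isometry) variance sigma^2 * int_0^t exp(-2 theta (t - s)) ds = sigma^2 * (1 - exp(-2 theta t)) / (2 theta).
With theta = 4, sigma = 5, x_0 = 5:
  E[X_t] = 5 * exp(-4 t) = 5*exp(-4*t)
  Var(X_t) = (5)^2 * (1 - exp(-2*4 t)) / (2 * 4) = 25/8 - 25*exp(-8*t)/8.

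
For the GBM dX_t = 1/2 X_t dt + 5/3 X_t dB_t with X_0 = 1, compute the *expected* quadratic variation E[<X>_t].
E[<X>_t] = 25*exp(34*t/9)/34 - 25/34

<X>_t = int_0^t ((5/3) * X_s)^2 ds. Taking expectation inside the integral: E[<X>_t] = (5/3)^2 * int_0^t E[X_s^2] ds. For GBM, E[X_s^2] = x_0^2 * exp((2 mu + sigma^2) s). Integrating:
  E[<X>_t] = (5/3)^2 * 1^2 * (exp((2*(1/2) + (5/3)^2) t) - 1) / (2*(1/2) + (5/3)^2)
           = (5/3)^2 * 1^2 * (exp((34/9) t) - 1) / (34/9) = 25*exp(34*t/9)/34 - 25/34.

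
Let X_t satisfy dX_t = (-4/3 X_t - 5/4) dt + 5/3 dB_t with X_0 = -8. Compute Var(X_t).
Var(X_t) = 25/24 - 25*exp(-8*t/3)/24

The variance V(t) = Var(X_t) satisfies V'(t) = 2 a V(t) + c^2 with V(0) = 0 (drift coefficient is linear in X, diffusion is constant). With a = -4/3, c = 5/3, the solution is
  V(t) = (c^2 / (2 a)) * (exp(2 a t) - 1)
       = ((5/3)^2 / (2*(-4/3))) * (exp((-8/3) t) - 1)
       = 25/24 - 25*exp(-8*t/3)/24.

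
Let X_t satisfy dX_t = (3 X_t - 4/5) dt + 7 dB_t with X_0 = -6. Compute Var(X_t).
Var(X_t) = 49*exp(6*t)/6 - 49/6

The variance V(t) = Var(X_t) satisfies V'(t) = 2 a V(t) + c^2 with V(0) = 0 (drift coefficient is linear in X, diffusion is constant). With a = 3, c = 7, the solution is
  V(t) = (c^2 / (2 a)) * (exp(2 a t) - 1)
       = (7^2 / (2*3)) * (exp(6 t) - 1)
       = 49*exp(6*t)/6 - 49/6.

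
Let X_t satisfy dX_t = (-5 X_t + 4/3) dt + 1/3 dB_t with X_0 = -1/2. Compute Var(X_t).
Var(X_t) = 1/90 - exp(-10*t)/90

The variance V(t) = Var(X_t) satisfies V'(t) = 2 a V(t) + c^2 with V(0) = 0 (drift coefficient is linear in X, diffusion is constant). With a = -5, c = 1/3, the solution is
  V(t) = (c^2 / (2 a)) * (exp(2 a t) - 1)
       = ((1/3)^2 / (2*(-5))) * (exp((-10) t) - 1)
       = 1/90 - exp(-10*t)/90.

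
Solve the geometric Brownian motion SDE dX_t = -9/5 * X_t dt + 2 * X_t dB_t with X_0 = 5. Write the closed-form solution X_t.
X_t = 5 * exp((-19/5) * t + (2) * B_t)

For GBM dX = mu X dt + sigma X dB with X_0 = x_0, apply Itô to Y = log X: dY = (mu - sigma^2/2) dt + sigma dB, so Y_t = log(x_0) + (mu - sigma^2/2) t + sigma B_t and hence X_t = x_0 * exp((mu - sigma^2/2) t + sigma B_t).
With mu = -9/5, sigma = 2, x_0 = 5, this gives:
  X_t = 5 * exp((-19/5) * t + (2) * B_t).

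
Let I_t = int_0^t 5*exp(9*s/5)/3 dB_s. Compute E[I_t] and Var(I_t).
E[I_t] = 0; Var(I_t) = 125*exp(18*t/5)/162 - 125/162

The Itô integral of a deterministic integrand f(s) has mean 0 because each increment f(s) * (B_{s+ds} - B_s) has mean 0. By the Itô isometry:
  Var( int_0^t f(s) dB_s ) = E[ (int_0^t f(s) dB_s)^2 ] = int_0^t f(s)^2 ds.
Here f(s) = 5*exp(9*s/5)/3, so f(s)^2 = 25*exp(18*s/5)/9. Integrate:
  int_0^t (25*exp(18*s/5)/9) ds = 125*exp(18*t/5)/162 - 125/162.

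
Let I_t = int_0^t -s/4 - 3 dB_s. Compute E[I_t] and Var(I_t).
E[I_t] = 0; Var(I_t) = t*(t^2 + 36*t + 432)/48

The Itô integral of a deterministic integrand f(s) has mean 0 because each increment f(s) * (B_{s+ds} - B_s) has mean 0. By the Itô isometry:
  Var( int_0^t f(s) dB_s ) = E[ (int_0^t f(s) dB_s)^2 ] = int_0^t f(s)^2 ds.
Here f(s) = -s/4 - 3, so f(s)^2 = (s + 12)^2/16. Integrate:
  int_0^t ((s + 12)^2/16) ds = t*(t^2 + 36*t + 432)/48.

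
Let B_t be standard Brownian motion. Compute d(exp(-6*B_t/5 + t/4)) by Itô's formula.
d(exp(-6*B_t/5 + t/4)) = (97*exp(-6*B_t/5 + t/4)/100) dt + (-6*exp(-6*B_t/5 + t/4)/5) dB_t

Itô's formula for f(t, x): d f(t, B_t) = (f_t + (1/2) f_xx) dt + f_x dB_t. Compute partials of f(t, x) = exp(t/4 - 6*x/5):
  f_t(t,x)  = exp(t/4 - 6*x/5)/4
  f_x(t,x)  = -6*exp(t/4 - 6*x/5)/5
  f_xx(t,x) = 36*exp(t/4 - 6*x/5)/25
Assemble drift = f_t + (1/2) f_xx = 97*exp(t/4 - 6*x/5)/100 and diffusion = f_x = -6*exp(t/4 - 6*x/5)/5. Substituting x = B_t:
  d(exp(-6*B_t/5 + t/4)) = (97*exp(-6*B_t/5 + t/4)/100) dt + (-6*exp(-6*B_t/5 + t/4)/5) dB_t.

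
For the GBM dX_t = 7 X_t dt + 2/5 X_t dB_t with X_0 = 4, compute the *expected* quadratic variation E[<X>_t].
E[<X>_t] = 32*exp(354*t/25)/177 - 32/177

<X>_t = int_0^t ((2/5) * X_s)^2 ds. Taking expectation inside the integral: E[<X>_t] = (2/5)^2 * int_0^t E[X_s^2] ds. For GBM, E[X_s^2] = x_0^2 * exp((2 mu + sigma^2) s). Integrating:
  E[<X>_t] = (2/5)^2 * 4^2 * (exp((2*7 + (2/5)^2) t) - 1) / (2*7 + (2/5)^2)
           = (2/5)^2 * 4^2 * (exp((354/25) t) - 1) / (354/25) = 32*exp(354*t/25)/177 - 32/177.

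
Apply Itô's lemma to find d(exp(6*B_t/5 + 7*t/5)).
d(exp(6*B_t/5 + 7*t/5)) = (53*exp(6*B_t/5 + 7*t/5)/25) dt + (6*exp(6*B_t/5 + 7*t/5)/5) dB_t

Itô's formula for f(t, x): d f(t, B_t) = (f_t + (1/2) f_xx) dt + f_x dB_t. Compute partials of f(t, x) = exp(7*t/5 + 6*x/5):
  f_t(t,x)  = 7*exp(7*t/5 + 6*x/5)/5
  f_x(t,x)  = 6*exp(7*t/5 + 6*x/5)/5
  f_xx(t,x) = 36*exp(7*t/5 + 6*x/5)/25
Assemble drift = f_t + (1/2) f_xx = 53*exp(7*t/5 + 6*x/5)/25 and diffusion = f_x = 6*exp(7*t/5 + 6*x/5)/5. Substituting x = B_t:
  d(exp(6*B_t/5 + 7*t/5)) = (53*exp(6*B_t/5 + 7*t/5)/25) dt + (6*exp(6*B_t/5 + 7*t/5)/5) dB_t.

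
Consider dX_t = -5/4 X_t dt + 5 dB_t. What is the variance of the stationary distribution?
lim Var(X_t) = 10

The OU SDE dX = -theta X dt + sigma dB admits the integrating factor exp(theta t): d(exp(theta t) X_t) = sigma exp(theta t) dB_t. Integrating from 0 to t gives X_t = x_0 * exp(-theta t) + sigma * int_0^t exp(-theta (t-s)) dB_s for any initial x_0. The Itô integral has variance (by the Itô isometry) sigma^2 * int_0^t exp(-2 theta (t - s)) ds = sigma^2 * (1 - exp(-2 theta t)) / (2 theta), independent of x_0.
With theta = 5/4, sigma = 5:
  Var(X_t) = (5)^2 * (1 - exp(-2*5/4 t)) / (2 * 5/4) = 10 - 10*exp(-5*t/2).
As t -> infinity, exp(-2*5/4 t) -> 0, so the stationary variance is sigma^2 / (2 theta) = 10.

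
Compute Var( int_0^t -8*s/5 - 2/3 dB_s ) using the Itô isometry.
Var = 4*t*(48*t^2 + 60*t + 25)/225

The Itô integral of a deterministic integrand f(s) has mean 0 because each increment f(s) * (B_{s+ds} - B_s) has mean 0. By the Itô isometry:
  Var( int_0^t f(s) dB_s ) = E[ (int_0^t f(s) dB_s)^2 ] = int_0^t f(s)^2 ds.
Here f(s) = -8*s/5 - 2/3, so f(s)^2 = 4*(12*s + 5)^2/225. Integrate:
  int_0^t (4*(12*s + 5)^2/225) ds = 4*t*(48*t^2 + 60*t + 25)/225.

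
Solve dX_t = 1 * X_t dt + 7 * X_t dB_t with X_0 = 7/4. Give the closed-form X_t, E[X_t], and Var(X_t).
X_t = 7/4 * exp((-47/2) t + (7) B_t); E[X_t] = 7*exp(t)/4; Var(X_t) = 49*(exp(49*t) - 1)*exp(2*t)/16

For GBM dX = mu X dt + sigma X dB with X_0 = x_0, apply Itô to Y = log X: dY = (mu - sigma^2/2) dt + sigma dB, so Y_t = log(x_0) + (mu - sigma^2/2) t + sigma B_t and hence X_t = x_0 * exp((mu - sigma^2/2) t + sigma B_t).
With mu = 1, sigma = 7, x_0 = 7/4, this gives:
  X_t = 7/4 * exp((-47/2) * t + (7) * B_t).
Since sigma*B_t ~ Normal(0, sigma^2 t), E[exp(sigma*B_t)] = exp(sigma^2 t / 2); so E[X_t] = x_0 * exp((mu - sigma^2/2) t) * exp(sigma^2 t / 2) = x_0 * exp(mu t) = 7*exp(t)/4.
Var(X_t) = E[X_t^2] - (E[X_t])^2 = x_0^2 * exp(2 mu t) * (exp(sigma^2 t) - 1) = 49*(exp(49*t) - 1)*exp(2*t)/16.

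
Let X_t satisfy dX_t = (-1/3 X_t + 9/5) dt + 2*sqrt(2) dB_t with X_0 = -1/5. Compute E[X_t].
E[X_t] = 27/5 - 28*exp(-t/3)/5

Taking expectations and using E[dB_t] = 0, the mean m(t) = E[X_t] satisfies the ODE m'(t) = a m(t) + b with m(0) = x_0. With a = -1/3, b = 9/5, x_0 = -1/5, the solution is
  m(t) = x_0 * exp(a t) + (b/a) * (exp(a t) - 1)
       = (-1/5) * exp((-1/3) t) + ((9/5)/(-1/3)) * (exp((-1/3) t) - 1)
       = 27/5 - 28*exp(-t/3)/5.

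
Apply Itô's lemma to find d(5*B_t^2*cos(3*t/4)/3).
d(5*B_t^2*cos(3*t/4)/3) = (-5*B_t^2*sin(3*t/4)/4 + 5*cos(3*t/4)/3) dt + (10*B_t*cos(3*t/4)/3) dB_t

Itô's formula for f(t, x): d f(t, B_t) = (f_t + (1/2) f_xx) dt + f_x dB_t. Compute partials of f(t, x) = 5*x^2*cos(3*t/4)/3:
  f_t(t,x)  = -5*x^2*sin(3*t/4)/4
  f_x(t,x)  = 10*x*cos(3*t/4)/3
  f_xx(t,x) = 10*cos(3*t/4)/3
Assemble drift = f_t + (1/2) f_xx = -5*x^2*sin(3*t/4)/4 + 5*cos(3*t/4)/3 and diffusion = f_x = 10*x*cos(3*t/4)/3. Substituting x = B_t:
  d(5*B_t^2*cos(3*t/4)/3) = (-5*B_t^2*sin(3*t/4)/4 + 5*cos(3*t/4)/3) dt + (10*B_t*cos(3*t/4)/3) dB_t.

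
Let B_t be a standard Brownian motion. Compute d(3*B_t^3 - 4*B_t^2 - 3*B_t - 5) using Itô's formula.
d(3*B_t^3 - 4*B_t^2 - 3*B_t - 5) = (9*B_t - 4) dt + (9*B_t^2 - 8*B_t - 3) dB_t

Itô's formula for f(B_t) gives d f(B_t) = f'(B_t) dB_t + (1/2) f''(B_t) dt. Compute derivatives of f(x) = 3*x^3 - 4*x^2 - 3*x - 5:
  f'(x)  = 9*x^2 - 8*x - 3
  f''(x) = 18*x - 8
Substitute x = B_t and multiply the f'' term by 1/2:
  drift     = (1/2) * (18*x - 8) evaluated at B_t = 9*B_t - 4
  diffusion = (9*x^2 - 8*x - 3) evaluated at B_t = 9*B_t^2 - 8*B_t - 3
Therefore d(3*B_t^3 - 4*B_t^2 - 3*B_t - 5) = (9*B_t - 4) dt + (9*B_t^2 - 8*B_t - 3) dB_t.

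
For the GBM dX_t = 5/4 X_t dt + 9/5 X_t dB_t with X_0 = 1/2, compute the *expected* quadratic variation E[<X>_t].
E[<X>_t] = 81*exp(287*t/50)/574 - 81/574

<X>_t = int_0^t ((9/5) * X_s)^2 ds. Taking expectation inside the integral: E[<X>_t] = (9/5)^2 * int_0^t E[X_s^2] ds. For GBM, E[X_s^2] = x_0^2 * exp((2 mu + sigma^2) s). Integrating:
  E[<X>_t] = (9/5)^2 * (1/2)^2 * (exp((2*(5/4) + (9/5)^2) t) - 1) / (2*(5/4) + (9/5)^2)
           = (9/5)^2 * (1/2)^2 * (exp((287/50) t) - 1) / (287/50) = 81*exp(287*t/50)/574 - 81/574.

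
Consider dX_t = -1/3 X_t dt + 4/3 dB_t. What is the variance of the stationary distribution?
lim Var(X_t) = 8/3

The OU SDE dX = -theta X dt + sigma dB admits the integrating factor exp(theta t): d(exp(theta t) X_t) = sigma exp(theta t) dB_t. Integrating from 0 to t gives X_t = x_0 * exp(-theta t) + sigma * int_0^t exp(-theta (t-s)) dB_s for any initial x_0. The Itô integral has variance (by the Itô isometry) sigma^2 * int_0^t exp(-2 theta (t - s)) ds = sigma^2 * (1 - exp(-2 theta t)) / (2 theta), independent of x_0.
With theta = 1/3, sigma = 4/3:
  Var(X_t) = (4/3)^2 * (1 - exp(-2*1/3 t)) / (2 * 1/3) = 8/3 - 8*exp(-2*t/3)/3.
As t -> infinity, exp(-2*1/3 t) -> 0, so the stationary variance is sigma^2 / (2 theta) = 8/3.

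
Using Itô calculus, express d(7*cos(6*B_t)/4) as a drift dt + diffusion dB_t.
d(7*cos(6*B_t)/4) = (-63*cos(6*B_t)/2) dt + (-21*sin(6*B_t)/2) dB_t

Itô's formula for f(B_t) gives d f(B_t) = f'(B_t) dB_t + (1/2) f''(B_t) dt. Compute derivatives of f(x) = 7*cos(6*x)/4:
  f'(x)  = -21*sin(6*x)/2
  f''(x) = -63*cos(6*x)
Substitute x = B_t and multiply the f'' term by 1/2:
  drift     = (1/2) * (-63*cos(6*x)) evaluated at B_t = -63*cos(6*B_t)/2
  diffusion = (-21*sin(6*x)/2) evaluated at B_t = -21*sin(6*B_t)/2
Therefore d(7*cos(6*B_t)/4) = (-63*cos(6*B_t)/2) dt + (-21*sin(6*B_t)/2) dB_t.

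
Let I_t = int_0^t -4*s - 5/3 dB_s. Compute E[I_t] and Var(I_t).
E[I_t] = 0; Var(I_t) = t*(48*t^2 + 60*t + 25)/9

The Itô integral of a deterministic integrand f(s) has mean 0 because each increment f(s) * (B_{s+ds} - B_s) has mean 0. By the Itô isometry:
  Var( int_0^t f(s) dB_s ) = E[ (int_0^t f(s) dB_s)^2 ] = int_0^t f(s)^2 ds.
Here f(s) = -4*s - 5/3, so f(s)^2 = (12*s + 5)^2/9. Integrate:
  int_0^t ((12*s + 5)^2/9) ds = t*(48*t^2 + 60*t + 25)/9.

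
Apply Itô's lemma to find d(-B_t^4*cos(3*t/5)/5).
d(-B_t^4*cos(3*t/5)/5) = (3*B_t^2*(B_t^2*sin(3*t/5) - 10*cos(3*t/5))/25) dt + (-4*B_t^3*cos(3*t/5)/5) dB_t

Itô's formula for f(t, x): d f(t, B_t) = (f_t + (1/2) f_xx) dt + f_x dB_t. Compute partials of f(t, x) = -x^4*cos(3*t/5)/5:
  f_t(t,x)  = 3*x^4*sin(3*t/5)/25
  f_x(t,x)  = -4*x^3*cos(3*t/5)/5
  f_xx(t,x) = -12*x^2*cos(3*t/5)/5
Assemble drift = f_t + (1/2) f_xx = 3*x^2*(x^2*sin(3*t/5) - 10*cos(3*t/5))/25 and diffusion = f_x = -4*x^3*cos(3*t/5)/5. Substituting x = B_t:
  d(-B_t^4*cos(3*t/5)/5) = (3*B_t^2*(B_t^2*sin(3*t/5) - 10*cos(3*t/5))/25) dt + (-4*B_t^3*cos(3*t/5)/5) dB_t.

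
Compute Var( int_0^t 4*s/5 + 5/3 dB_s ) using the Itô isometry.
Var = t*(48*t^2 + 300*t + 625)/225

The Itô integral of a deterministic integrand f(s) has mean 0 because each increment f(s) * (B_{s+ds} - B_s) has mean 0. By the Itô isometry:
  Var( int_0^t f(s) dB_s ) = E[ (int_0^t f(s) dB_s)^2 ] = int_0^t f(s)^2 ds.
Here f(s) = 4*s/5 + 5/3, so f(s)^2 = (12*s + 25)^2/225. Integrate:
  int_0^t ((12*s + 25)^2/225) ds = t*(48*t^2 + 300*t + 625)/225.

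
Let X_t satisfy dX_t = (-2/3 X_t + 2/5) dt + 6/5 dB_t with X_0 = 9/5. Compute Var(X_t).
Var(X_t) = 27/25 - 27*exp(-4*t/3)/25

The variance V(t) = Var(X_t) satisfies V'(t) = 2 a V(t) + c^2 with V(0) = 0 (drift coefficient is linear in X, diffusion is constant). With a = -2/3, c = 6/5, the solution is
  V(t) = (c^2 / (2 a)) * (exp(2 a t) - 1)
       = ((6/5)^2 / (2*(-2/3))) * (exp((-4/3) t) - 1)
       = 27/25 - 27*exp(-4*t/3)/25.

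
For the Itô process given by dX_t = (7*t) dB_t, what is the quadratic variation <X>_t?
<X>_t = 49*t^3/3

For an Itô process dX_t = a(t) dt + b(t) dB_t, the quadratic variation is <X>_t = int_0^t b(s)^2 ds (the drift term does not contribute). Here b(s) = 7*s, so
  b(s)^2 = 49*s^2.
Integrating from 0 to t:
  <X>_t = int_0^t (49*s^2) ds = 49*t^3/3.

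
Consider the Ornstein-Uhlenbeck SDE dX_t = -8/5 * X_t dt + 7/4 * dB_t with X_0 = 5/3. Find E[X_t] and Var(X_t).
E[X_t] = 5*exp(-8*t/5)/3; Var(X_t) = 245/256 - 245*exp(-16*t/5)/256

The OU SDE dX = -theta X dt + sigma dB admits the integrating factor exp(theta t): d(exp(theta t) X_t) = sigma exp(theta t) dB_t. Integrating from 0 to t:
  X_t = x_0 * exp(-theta t) + sigma * int_0^t exp(-theta (t-s)) dB_s.
The Itô integral has mean 0 and (by the Itô isometry) variance sigma^2 * int_0^t exp(-2 theta (t - s)) ds = sigma^2 * (1 - exp(-2 theta t)) / (2 theta).
With theta = 8/5, sigma = 7/4, x_0 = 5/3:
  E[X_t] = 5/3 * exp(-8/5 t) = 5*exp(-8*t/5)/3
  Var(X_t) = (7/4)^2 * (1 - exp(-2*8/5 t)) / (2 * 8/5) = 245/256 - 245*exp(-16*t/5)/256.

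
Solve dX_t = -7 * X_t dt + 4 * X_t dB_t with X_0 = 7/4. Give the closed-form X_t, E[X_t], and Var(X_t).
X_t = 7/4 * exp((-15) t + (4) B_t); E[X_t] = 7*exp(-7*t)/4; Var(X_t) = (49*exp(16*t) - 49)*exp(-14*t)/16

For GBM dX = mu X dt + sigma X dB with X_0 = x_0, apply Itô to Y = log X: dY = (mu - sigma^2/2) dt + sigma dB, so Y_t = log(x_0) + (mu - sigma^2/2) t + sigma B_t and hence X_t = x_0 * exp((mu - sigma^2/2) t + sigma B_t).
With mu = -7, sigma = 4, x_0 = 7/4, this gives:
  X_t = 7/4 * exp((-15) * t + (4) * B_t).
Since sigma*B_t ~ Normal(0, sigma^2 t), E[exp(sigma*B_t)] = exp(sigma^2 t / 2); so E[X_t] = x_0 * exp((mu - sigma^2/2) t) * exp(sigma^2 t / 2) = x_0 * exp(mu t) = 7*exp(-7*t)/4.
Var(X_t) = E[X_t^2] - (E[X_t])^2 = x_0^2 * exp(2 mu t) * (exp(sigma^2 t) - 1) = (49*exp(16*t) - 49)*exp(-14*t)/16.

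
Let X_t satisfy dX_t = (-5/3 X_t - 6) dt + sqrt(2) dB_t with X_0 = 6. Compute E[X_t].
E[X_t] = -18/5 + 48*exp(-5*t/3)/5

Taking expectations and using E[dB_t] = 0, the mean m(t) = E[X_t] satisfies the ODE m'(t) = a m(t) + b with m(0) = x_0. With a = -5/3, b = -6, x_0 = 6, the solution is
  m(t) = x_0 * exp(a t) + (b/a) * (exp(a t) - 1)
       = 6 * exp((-5/3) t) + ((-6)/(-5/3)) * (exp((-5/3) t) - 1)
       = -18/5 + 48*exp(-5*t/3)/5.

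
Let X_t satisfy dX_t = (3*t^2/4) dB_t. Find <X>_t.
<X>_t = 9*t^5/80

For an Itô process dX_t = a(t) dt + b(t) dB_t, the quadratic variation is <X>_t = int_0^t b(s)^2 ds (the drift term does not contribute). Here b(s) = 3*s^2/4, so
  b(s)^2 = 9*s^4/16.
Integrating from 0 to t:
  <X>_t = int_0^t (9*s^4/16) ds = 9*t^5/80.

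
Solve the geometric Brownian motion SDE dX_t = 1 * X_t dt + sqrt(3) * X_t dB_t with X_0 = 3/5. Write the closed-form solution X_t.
X_t = 3/5 * exp((-1/2) * t + (sqrt(3)) * B_t)

For GBM dX = mu X dt + sigma X dB with X_0 = x_0, apply Itô to Y = log X: dY = (mu - sigma^2/2) dt + sigma dB, so Y_t = log(x_0) + (mu - sigma^2/2) t + sigma B_t and hence X_t = x_0 * exp((mu - sigma^2/2) t + sigma B_t).
With mu = 1, sigma = sqrt(3), x_0 = 3/5, this gives:
  X_t = 3/5 * exp((-1/2) * t + (sqrt(3)) * B_t).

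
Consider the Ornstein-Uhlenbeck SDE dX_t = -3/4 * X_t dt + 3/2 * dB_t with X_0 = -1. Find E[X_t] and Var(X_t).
E[X_t] = -exp(-3*t/4); Var(X_t) = 3/2 - 3*exp(-3*t/2)/2

The OU SDE dX = -theta X dt + sigma dB admits the integrating factor exp(theta t): d(exp(theta t) X_t) = sigma exp(theta t) dB_t. Integrating from 0 to t:
  X_t = x_0 * exp(-theta t) + sigma * int_0^t exp(-theta (t-s)) dB_s.
The Itô integral has mean 0 and (by the Itô isometry) variance sigma^2 * int_0^t exp(-2 theta (t - s)) ds = sigma^2 * (1 - exp(-2 theta t)) / (2 theta).
With theta = 3/4, sigma = 3/2, x_0 = -1:
  E[X_t] = -1 * exp(-3/4 t) = -exp(-3*t/4)
  Var(X_t) = (3/2)^2 * (1 - exp(-2*3/4 t)) / (2 * 3/4) = 3/2 - 3*exp(-3*t/2)/2.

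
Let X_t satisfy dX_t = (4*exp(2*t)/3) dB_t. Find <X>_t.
<X>_t = 4*exp(4*t)/9 - 4/9

For an Itô process dX_t = a(t) dt + b(t) dB_t, the quadratic variation is <X>_t = int_0^t b(s)^2 ds (the drift term does not contribute). Here b(s) = 4*exp(2*s)/3, so
  b(s)^2 = 16*exp(4*s)/9.
Integrating from 0 to t:
  <X>_t = int_0^t (16*exp(4*s)/9) ds = 4*exp(4*t)/9 - 4/9.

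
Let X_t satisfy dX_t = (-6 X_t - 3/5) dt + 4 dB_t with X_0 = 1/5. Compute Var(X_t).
Var(X_t) = 4/3 - 4*exp(-12*t)/3

The variance V(t) = Var(X_t) satisfies V'(t) = 2 a V(t) + c^2 with V(0) = 0 (drift coefficient is linear in X, diffusion is constant). With a = -6, c = 4, the solution is
  V(t) = (c^2 / (2 a)) * (exp(2 a t) - 1)
       = (4^2 / (2*(-6))) * (exp((-12) t) - 1)
       = 4/3 - 4*exp(-12*t)/3.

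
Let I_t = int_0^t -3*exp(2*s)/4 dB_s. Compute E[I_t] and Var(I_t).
E[I_t] = 0; Var(I_t) = 9*exp(4*t)/64 - 9/64

The Itô integral of a deterministic integrand f(s) has mean 0 because each increment f(s) * (B_{s+ds} - B_s) has mean 0. By the Itô isometry:
  Var( int_0^t f(s) dB_s ) = E[ (int_0^t f(s) dB_s)^2 ] = int_0^t f(s)^2 ds.
Here f(s) = -3*exp(2*s)/4, so f(s)^2 = 9*exp(4*s)/16. Integrate:
  int_0^t (9*exp(4*s)/16) ds = 9*exp(4*t)/64 - 9/64.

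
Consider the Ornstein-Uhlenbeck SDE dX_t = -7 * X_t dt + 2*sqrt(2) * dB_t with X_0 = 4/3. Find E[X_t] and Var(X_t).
E[X_t] = 4*exp(-7*t)/3; Var(X_t) = 4/7 - 4*exp(-14*t)/7

The OU SDE dX = -theta X dt + sigma dB admits the integrating factor exp(theta t): d(exp(theta t) X_t) = sigma exp(theta t) dB_t. Integrating from 0 to t:
  X_t = x_0 * exp(-theta t) + sigma * int_0^t exp(-theta (t-s)) dB_s.
The Itô integral has mean 0 and (by the Itô isometry) variance sigma^2 * int_0^t exp(-2 theta (t - s)) ds = sigma^2 * (1 - exp(-2 theta t)) / (2 theta).
With theta = 7, sigma = 2*sqrt(2), x_0 = 4/3:
  E[X_t] = 4/3 * exp(-7 t) = 4*exp(-7*t)/3
  Var(X_t) = (2*sqrt(2))^2 * (1 - exp(-2*7 t)) / (2 * 7) = 4/7 - 4*exp(-14*t)/7.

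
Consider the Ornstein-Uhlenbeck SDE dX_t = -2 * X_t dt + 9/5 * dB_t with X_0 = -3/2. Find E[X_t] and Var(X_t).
E[X_t] = -3*exp(-2*t)/2; Var(X_t) = 81/100 - 81*exp(-4*t)/100

The OU SDE dX = -theta X dt + sigma dB admits the integrating factor exp(theta t): d(exp(theta t) X_t) = sigma exp(theta t) dB_t. Integrating from 0 to t:
  X_t = x_0 * exp(-theta t) + sigma * int_0^t exp(-theta (t-s)) dB_s.
The Itô integral has mean 0 and (by the Itô isometry) variance sigma^2 * int_0^t exp(-2 theta (t - s)) ds = sigma^2 * (1 - exp(-2 theta t)) / (2 theta).
With theta = 2, sigma = 9/5, x_0 = -3/2:
  E[X_t] = -3/2 * exp(-2 t) = -3*exp(-2*t)/2
  Var(X_t) = (9/5)^2 * (1 - exp(-2*2 t)) / (2 * 2) = 81/100 - 81*exp(-4*t)/100.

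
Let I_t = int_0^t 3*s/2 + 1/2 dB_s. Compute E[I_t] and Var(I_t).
E[I_t] = 0; Var(I_t) = t*(3*t^2 + 3*t + 1)/4

The Itô integral of a deterministic integrand f(s) has mean 0 because each increment f(s) * (B_{s+ds} - B_s) has mean 0. By the Itô isometry:
  Var( int_0^t f(s) dB_s ) = E[ (int_0^t f(s) dB_s)^2 ] = int_0^t f(s)^2 ds.
Here f(s) = 3*s/2 + 1/2, so f(s)^2 = (3*s + 1)^2/4. Integrate:
  int_0^t ((3*s + 1)^2/4) ds = t*(3*t^2 + 3*t + 1)/4.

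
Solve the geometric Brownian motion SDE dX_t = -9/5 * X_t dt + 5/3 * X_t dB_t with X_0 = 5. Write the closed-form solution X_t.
X_t = 5 * exp((-287/90) * t + (5/3) * B_t)

For GBM dX = mu X dt + sigma X dB with X_0 = x_0, apply Itô to Y = log X: dY = (mu - sigma^2/2) dt + sigma dB, so Y_t = log(x_0) + (mu - sigma^2/2) t + sigma B_t and hence X_t = x_0 * exp((mu - sigma^2/2) t + sigma B_t).
With mu = -9/5, sigma = 5/3, x_0 = 5, this gives:
  X_t = 5 * exp((-287/90) * t + (5/3) * B_t).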